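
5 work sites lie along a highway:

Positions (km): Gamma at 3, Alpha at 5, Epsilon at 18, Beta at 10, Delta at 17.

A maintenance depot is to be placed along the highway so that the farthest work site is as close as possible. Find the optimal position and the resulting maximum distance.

The 1-center on a line is the midpoint of the two extreme points: leftmost at 3, rightmost at 18.
Optimal location = (3 + 18)/2 = 10.5; maximum distance = (18 − 3)/2 = 7.5.

location 10.5, max distance 7.5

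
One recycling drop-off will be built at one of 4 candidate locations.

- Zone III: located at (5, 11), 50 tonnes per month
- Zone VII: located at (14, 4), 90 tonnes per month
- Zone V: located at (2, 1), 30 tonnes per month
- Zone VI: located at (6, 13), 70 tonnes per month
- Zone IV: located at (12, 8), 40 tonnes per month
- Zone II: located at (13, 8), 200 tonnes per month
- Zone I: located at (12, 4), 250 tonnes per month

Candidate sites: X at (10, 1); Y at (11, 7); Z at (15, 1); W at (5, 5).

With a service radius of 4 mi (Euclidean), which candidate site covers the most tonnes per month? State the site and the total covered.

Coverage radius r = 4 mi; a point is covered iff (Δx)²+(Δy)² ≤ 4² = 16.
  X (10, 1): covers {Zone I} → 250
  Y (11, 7): covers {Zone IV, Zone II, Zone I} → 490
  Z (15, 1): covers {Zone VII} → 90
  W (5, 5): covers {none} → 0
Maximum coverage at Y: 490 tonnes per month.

Y, covering 490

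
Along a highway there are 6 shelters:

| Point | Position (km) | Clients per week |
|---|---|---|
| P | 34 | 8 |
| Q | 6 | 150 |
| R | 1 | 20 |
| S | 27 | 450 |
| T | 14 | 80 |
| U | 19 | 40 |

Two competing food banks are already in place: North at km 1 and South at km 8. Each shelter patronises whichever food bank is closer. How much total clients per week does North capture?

The indifferent point is the midpoint (1+8)/2 = 4.5; shelters left of it (closer to North at 1) go to North, those right go to South.
  R at 1 (w=20) → North
  Q at 6 (w=150) → South
  T at 14 (w=80) → South
  U at 19 (w=40) → South
  S at 27 (w=450) → South
  P at 34 (w=8) → South
North captures 20; South captures 728.

20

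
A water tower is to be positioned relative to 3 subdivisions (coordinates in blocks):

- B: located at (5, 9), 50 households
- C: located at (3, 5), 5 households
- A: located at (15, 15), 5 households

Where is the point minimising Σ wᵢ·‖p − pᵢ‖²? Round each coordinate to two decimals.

The minimiser of Σwᵢ‖p−pᵢ‖² is the weighted centroid p* = (Σwᵢpᵢ)/(Σwᵢ).
Σwᵢ = 60.
Σwᵢxᵢ = 50·5 + 5·3 + 5·15 = 340.
Σwᵢyᵢ = 50·9 + 5·5 + 5·15 = 550.
x* = 340/60 = 5.67, y* = 550/60 = 9.17.

(5.67, 9.17)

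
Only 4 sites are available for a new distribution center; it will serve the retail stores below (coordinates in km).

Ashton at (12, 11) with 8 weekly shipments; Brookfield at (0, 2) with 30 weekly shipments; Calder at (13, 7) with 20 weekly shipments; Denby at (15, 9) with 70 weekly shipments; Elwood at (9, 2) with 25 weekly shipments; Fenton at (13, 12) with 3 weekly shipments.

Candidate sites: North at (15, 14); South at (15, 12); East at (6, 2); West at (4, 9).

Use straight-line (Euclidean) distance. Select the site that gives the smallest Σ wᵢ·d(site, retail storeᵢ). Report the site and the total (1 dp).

South, total 1181.4 km

Total weighted distance at each candidate:
  North (15, 14): total = 1449.7
  South (15, 12): total = 1181.4
  East (6, 2): total = 1348.3
  West (4, 9): total = 1505.7
Minimum is at South with total 1181.4 km.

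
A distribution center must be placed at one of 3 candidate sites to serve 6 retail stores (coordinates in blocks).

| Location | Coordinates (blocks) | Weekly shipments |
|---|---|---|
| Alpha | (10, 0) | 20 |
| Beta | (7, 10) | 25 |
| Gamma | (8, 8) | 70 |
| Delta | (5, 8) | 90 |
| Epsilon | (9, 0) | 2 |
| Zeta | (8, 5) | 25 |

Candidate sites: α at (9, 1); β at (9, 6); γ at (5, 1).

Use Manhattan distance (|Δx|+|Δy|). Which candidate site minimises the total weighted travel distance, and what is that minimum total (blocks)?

Total weighted distance at each candidate:
  α (9, 1): total = 1992
  β (9, 6): total = 1102
  γ (5, 1): total = 1910
Minimum is at β with total 1102 blocks.

β, total 1102 blocks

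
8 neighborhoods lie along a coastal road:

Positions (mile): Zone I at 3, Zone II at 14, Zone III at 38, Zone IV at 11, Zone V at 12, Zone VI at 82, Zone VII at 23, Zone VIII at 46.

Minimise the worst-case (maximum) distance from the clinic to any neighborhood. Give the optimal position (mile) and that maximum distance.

location 42.5, max distance 39.5

The 1-center on a line is the midpoint of the two extreme points: leftmost at 3, rightmost at 82.
Optimal location = (3 + 82)/2 = 42.5; maximum distance = (82 − 3)/2 = 39.5.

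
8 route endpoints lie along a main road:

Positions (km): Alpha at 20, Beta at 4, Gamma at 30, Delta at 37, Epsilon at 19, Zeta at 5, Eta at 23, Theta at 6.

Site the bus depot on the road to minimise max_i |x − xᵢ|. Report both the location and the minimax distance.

The 1-center on a line is the midpoint of the two extreme points: leftmost at 4, rightmost at 37.
Optimal location = (4 + 37)/2 = 20.5; maximum distance = (37 − 4)/2 = 16.5.

location 20.5, max distance 16.5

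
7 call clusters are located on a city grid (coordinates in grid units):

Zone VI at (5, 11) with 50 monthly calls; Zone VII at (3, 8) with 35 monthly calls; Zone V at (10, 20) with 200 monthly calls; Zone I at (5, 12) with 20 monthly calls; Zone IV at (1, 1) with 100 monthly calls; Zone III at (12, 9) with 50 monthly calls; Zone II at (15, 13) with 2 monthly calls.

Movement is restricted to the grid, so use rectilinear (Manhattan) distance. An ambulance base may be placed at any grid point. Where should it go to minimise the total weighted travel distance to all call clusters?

Manhattan distance separates: Σwᵢ(|x−xᵢ|+|y−yᵢ|) = Σwᵢ|x−xᵢ| + Σwᵢ|y−yᵢ|, so x and y are optimised independently as 1-D weighted medians.
Total weight W = 457; half = 228.5.
x-coordinate, sorted with cumulative weight:
  x=1 (Zone IV, w=100) cum 100
  x=3 (Zone VII, w=35) cum 135
  x=5 (Zone VI, w=50) cum 185
  x=5 (Zone I, w=20) cum 205
  x=10 (Zone V, w=200) cum 405  ← median
  x=12 (Zone III, w=50) cum 455
  x=15 (Zone II, w=2) cum 457
⇒ x* = 10
y-coordinate, sorted with cumulative weight:
  y=1 (Zone IV, w=100) cum 100
  y=8 (Zone VII, w=35) cum 135
  y=9 (Zone III, w=50) cum 185
  y=11 (Zone VI, w=50) cum 235  ← median
  y=12 (Zone I, w=20) cum 255
  y=13 (Zone II, w=2) cum 257
  y=20 (Zone V, w=200) cum 457
⇒ y* = 11

(10, 11)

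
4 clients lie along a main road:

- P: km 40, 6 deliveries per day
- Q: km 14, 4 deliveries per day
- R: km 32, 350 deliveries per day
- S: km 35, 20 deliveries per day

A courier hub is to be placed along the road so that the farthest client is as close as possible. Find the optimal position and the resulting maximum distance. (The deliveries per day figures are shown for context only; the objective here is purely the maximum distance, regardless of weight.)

The 1-center on a line is the midpoint of the two extreme points: leftmost at 14, rightmost at 40.
Optimal location = (14 + 40)/2 = 27; maximum distance = (40 − 14)/2 = 13.

location 27, max distance 13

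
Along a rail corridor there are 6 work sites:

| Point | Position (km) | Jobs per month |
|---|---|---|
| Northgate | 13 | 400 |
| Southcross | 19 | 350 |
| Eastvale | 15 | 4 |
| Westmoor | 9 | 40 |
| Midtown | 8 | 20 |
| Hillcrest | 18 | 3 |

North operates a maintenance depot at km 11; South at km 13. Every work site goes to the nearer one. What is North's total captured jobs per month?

60

The indifferent point is the midpoint (11+13)/2 = 12; work sites left of it (closer to North at 11) go to North, those right go to South.
  Midtown at 8 (w=20) → North
  Westmoor at 9 (w=40) → North
  Northgate at 13 (w=400) → South
  Eastvale at 15 (w=4) → South
  Hillcrest at 18 (w=3) → South
  Southcross at 19 (w=350) → South
North captures 60; South captures 757.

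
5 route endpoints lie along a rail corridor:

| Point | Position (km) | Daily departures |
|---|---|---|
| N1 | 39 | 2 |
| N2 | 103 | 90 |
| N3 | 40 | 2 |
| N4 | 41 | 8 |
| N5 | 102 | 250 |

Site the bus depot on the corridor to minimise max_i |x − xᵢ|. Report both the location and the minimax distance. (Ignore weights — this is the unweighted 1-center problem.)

The 1-center on a line is the midpoint of the two extreme points: leftmost at 39, rightmost at 103.
Optimal location = (39 + 103)/2 = 71; maximum distance = (103 − 39)/2 = 32.

location 71, max distance 32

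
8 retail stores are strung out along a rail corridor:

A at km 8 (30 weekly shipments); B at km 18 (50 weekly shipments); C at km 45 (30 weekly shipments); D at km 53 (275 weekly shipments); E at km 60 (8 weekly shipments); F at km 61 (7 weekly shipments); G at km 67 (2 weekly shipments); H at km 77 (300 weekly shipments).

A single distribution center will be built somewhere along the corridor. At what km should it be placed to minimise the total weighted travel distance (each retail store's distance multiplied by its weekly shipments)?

For a sum of weighted absolute distances on a line, the optimum is the weighted median (not the mean). Total weight W = 702; half-weight = 351.
Sort by position and accumulate weight:
  km 8 (A, w=30) → cum 30
  km 18 (B, w=50) → cum 80
  km 45 (C, w=30) → cum 110
  km 53 (D, w=275) → cum 385  ≥ 351 → median here
  km 60 (E, w=8) → cum 393
  km 61 (F, w=7) → cum 400
  km 67 (G, w=2) → cum 402
  km 77 (H, w=300) → cum 702
Optimal location: km 53.

x = 53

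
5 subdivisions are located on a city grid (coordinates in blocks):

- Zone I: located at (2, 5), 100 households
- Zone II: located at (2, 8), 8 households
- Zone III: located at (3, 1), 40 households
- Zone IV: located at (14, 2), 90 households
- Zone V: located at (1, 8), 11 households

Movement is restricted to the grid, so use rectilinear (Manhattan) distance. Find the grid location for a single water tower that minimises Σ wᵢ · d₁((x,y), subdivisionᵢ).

Manhattan distance separates: Σwᵢ(|x−xᵢ|+|y−yᵢ|) = Σwᵢ|x−xᵢ| + Σwᵢ|y−yᵢ|, so x and y are optimised independently as 1-D weighted medians.
Total weight W = 249; half = 124.5.
x-coordinate, sorted with cumulative weight:
  x=1 (Zone V, w=11) cum 11
  x=2 (Zone I, w=100) cum 111
  x=2 (Zone II, w=8) cum 119
  x=3 (Zone III, w=40) cum 159  ← median
  x=14 (Zone IV, w=90) cum 249
⇒ x* = 3
y-coordinate, sorted with cumulative weight:
  y=1 (Zone III, w=40) cum 40
  y=2 (Zone IV, w=90) cum 130  ← median
  y=5 (Zone I, w=100) cum 230
  y=8 (Zone II, w=8) cum 238
  y=8 (Zone V, w=11) cum 249
⇒ y* = 2

(3, 2)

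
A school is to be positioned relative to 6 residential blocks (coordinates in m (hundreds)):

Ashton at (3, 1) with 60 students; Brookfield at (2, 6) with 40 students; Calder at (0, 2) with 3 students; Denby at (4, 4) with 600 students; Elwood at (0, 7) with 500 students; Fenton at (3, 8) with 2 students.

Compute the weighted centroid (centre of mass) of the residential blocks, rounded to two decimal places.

(2.21, 5.16)

The minimiser of Σwᵢ‖p−pᵢ‖² is the weighted centroid p* = (Σwᵢpᵢ)/(Σwᵢ).
Σwᵢ = 1205.
Σwᵢxᵢ = 60·3 + 40·2 + 3·0 + 600·4 + 500·0 + 2·3 = 2666.
Σwᵢyᵢ = 60·1 + 40·6 + 3·2 + 600·4 + 500·7 + 2·8 = 6222.
x* = 2666/1205 = 2.21, y* = 6222/1205 = 5.16.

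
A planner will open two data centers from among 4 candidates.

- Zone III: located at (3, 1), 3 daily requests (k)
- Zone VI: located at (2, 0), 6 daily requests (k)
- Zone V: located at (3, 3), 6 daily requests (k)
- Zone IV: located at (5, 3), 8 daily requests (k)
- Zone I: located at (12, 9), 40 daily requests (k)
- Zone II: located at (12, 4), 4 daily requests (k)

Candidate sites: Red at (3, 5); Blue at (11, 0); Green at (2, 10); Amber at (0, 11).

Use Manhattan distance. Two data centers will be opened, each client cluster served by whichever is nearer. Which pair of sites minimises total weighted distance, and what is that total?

Evaluate every pair (each demand assigned to the nearer of the two):
  {Red, Blue}: total = 512
  {Red, Green}: total = 572
  {Blue, Green}: total = 621
  {Blue, Amber}: total = 639
  {Red, Amber}: total = 652
  {Green, Amber}: total = 722
Best pair: {Red, Blue} with total 512.

{Red, Blue}, total 512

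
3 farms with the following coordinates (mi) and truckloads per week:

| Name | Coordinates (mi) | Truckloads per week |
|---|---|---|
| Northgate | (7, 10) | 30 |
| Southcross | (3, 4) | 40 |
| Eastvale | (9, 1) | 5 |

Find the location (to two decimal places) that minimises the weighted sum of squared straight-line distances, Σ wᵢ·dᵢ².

The minimiser of Σwᵢ‖p−pᵢ‖² is the weighted centroid p* = (Σwᵢpᵢ)/(Σwᵢ).
Σwᵢ = 75.
Σwᵢxᵢ = 30·7 + 40·3 + 5·9 = 375.
Σwᵢyᵢ = 30·10 + 40·4 + 5·1 = 465.
x* = 375/75 = 5.00, y* = 465/75 = 6.20.

(5.00, 6.20)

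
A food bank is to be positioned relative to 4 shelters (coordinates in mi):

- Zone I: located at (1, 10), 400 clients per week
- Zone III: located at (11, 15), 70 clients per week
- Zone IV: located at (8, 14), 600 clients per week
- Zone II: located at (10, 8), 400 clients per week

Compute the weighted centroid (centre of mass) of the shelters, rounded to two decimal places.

(6.78, 11.33)

The minimiser of Σwᵢ‖p−pᵢ‖² is the weighted centroid p* = (Σwᵢpᵢ)/(Σwᵢ).
Σwᵢ = 1470.
Σwᵢxᵢ = 400·1 + 70·11 + 600·8 + 400·10 = 9970.
Σwᵢyᵢ = 400·10 + 70·15 + 600·14 + 400·8 = 16650.
x* = 9970/1470 = 6.78, y* = 16650/1470 = 11.33.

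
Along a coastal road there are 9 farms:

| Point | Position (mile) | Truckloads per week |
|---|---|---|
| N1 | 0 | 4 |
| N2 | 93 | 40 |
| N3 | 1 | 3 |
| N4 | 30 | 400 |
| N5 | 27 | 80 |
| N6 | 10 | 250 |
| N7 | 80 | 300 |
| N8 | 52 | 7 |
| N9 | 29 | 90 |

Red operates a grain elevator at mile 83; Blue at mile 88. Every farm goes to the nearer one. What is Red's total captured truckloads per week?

1134

The indifferent point is the midpoint (83+88)/2 = 85.5; farms left of it (closer to Red at 83) go to Red, those right go to Blue.
  N1 at 0 (w=4) → Red
  N3 at 1 (w=3) → Red
  N6 at 10 (w=250) → Red
  N5 at 27 (w=80) → Red
  N9 at 29 (w=90) → Red
  N4 at 30 (w=400) → Red
  N8 at 52 (w=7) → Red
  N7 at 80 (w=300) → Red
  N2 at 93 (w=40) → Blue
Red captures 1134; Blue captures 40.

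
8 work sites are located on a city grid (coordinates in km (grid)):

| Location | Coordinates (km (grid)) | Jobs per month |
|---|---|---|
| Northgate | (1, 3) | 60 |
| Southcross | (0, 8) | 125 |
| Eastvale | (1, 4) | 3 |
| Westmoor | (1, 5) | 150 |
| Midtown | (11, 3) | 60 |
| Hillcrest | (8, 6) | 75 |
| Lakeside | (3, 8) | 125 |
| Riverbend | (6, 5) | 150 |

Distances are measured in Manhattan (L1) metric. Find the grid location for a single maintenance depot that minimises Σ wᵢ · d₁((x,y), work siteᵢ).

(3, 5)

Manhattan distance separates: Σwᵢ(|x−xᵢ|+|y−yᵢ|) = Σwᵢ|x−xᵢ| + Σwᵢ|y−yᵢ|, so x and y are optimised independently as 1-D weighted medians.
Total weight W = 748; half = 374.
x-coordinate, sorted with cumulative weight:
  x=0 (Southcross, w=125) cum 125
  x=1 (Northgate, w=60) cum 185
  x=1 (Eastvale, w=3) cum 188
  x=1 (Westmoor, w=150) cum 338
  x=3 (Lakeside, w=125) cum 463  ← median
  x=6 (Riverbend, w=150) cum 613
  x=8 (Hillcrest, w=75) cum 688
  x=11 (Midtown, w=60) cum 748
⇒ x* = 3
y-coordinate, sorted with cumulative weight:
  y=3 (Northgate, w=60) cum 60
  y=3 (Midtown, w=60) cum 120
  y=4 (Eastvale, w=3) cum 123
  y=5 (Westmoor, w=150) cum 273
  y=5 (Riverbend, w=150) cum 423  ← median
  y=6 (Hillcrest, w=75) cum 498
  y=8 (Southcross, w=125) cum 623
  y=8 (Lakeside, w=125) cum 748
⇒ y* = 5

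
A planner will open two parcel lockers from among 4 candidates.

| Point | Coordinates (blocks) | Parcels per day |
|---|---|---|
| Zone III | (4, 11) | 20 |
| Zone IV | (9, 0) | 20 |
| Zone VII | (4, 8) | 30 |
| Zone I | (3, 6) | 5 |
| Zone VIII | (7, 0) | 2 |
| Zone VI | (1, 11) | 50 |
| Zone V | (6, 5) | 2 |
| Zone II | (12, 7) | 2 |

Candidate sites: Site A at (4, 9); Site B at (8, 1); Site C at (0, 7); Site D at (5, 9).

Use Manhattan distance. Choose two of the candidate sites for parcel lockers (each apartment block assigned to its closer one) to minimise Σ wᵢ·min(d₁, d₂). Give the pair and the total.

{Site A, Site B}, total 416

Evaluate every pair (each demand assigned to the nearer of the two):
  {Site A, Site B}: total = 416
  {Site B, Site D}: total = 517
  {Site A, Site D}: total = 650
  {Site B, Site C}: total = 656
  {Site A, Site C}: total = 676
  {Site C, Site D}: total = 700
Best pair: {Site A, Site B} with total 416.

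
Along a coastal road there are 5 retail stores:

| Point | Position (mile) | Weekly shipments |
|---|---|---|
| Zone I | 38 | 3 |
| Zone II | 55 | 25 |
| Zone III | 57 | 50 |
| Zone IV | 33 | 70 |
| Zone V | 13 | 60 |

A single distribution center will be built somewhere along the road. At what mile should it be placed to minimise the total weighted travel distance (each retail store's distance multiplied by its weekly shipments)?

x = 33

For a sum of weighted absolute distances on a line, the optimum is the weighted median (not the mean). Total weight W = 208; half-weight = 104.
Sort by position and accumulate weight:
  mile 13 (Zone V, w=60) → cum 60
  mile 33 (Zone IV, w=70) → cum 130  ≥ 104 → median here
  mile 38 (Zone I, w=3) → cum 133
  mile 55 (Zone II, w=25) → cum 158
  mile 57 (Zone III, w=50) → cum 208
Optimal location: mile 33.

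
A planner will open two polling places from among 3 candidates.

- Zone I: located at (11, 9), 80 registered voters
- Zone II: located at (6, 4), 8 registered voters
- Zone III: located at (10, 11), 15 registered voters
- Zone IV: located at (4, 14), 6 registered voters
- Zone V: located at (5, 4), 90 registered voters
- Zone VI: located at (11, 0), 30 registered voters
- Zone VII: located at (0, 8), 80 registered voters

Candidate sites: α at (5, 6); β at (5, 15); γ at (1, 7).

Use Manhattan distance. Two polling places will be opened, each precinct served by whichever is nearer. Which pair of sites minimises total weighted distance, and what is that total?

{α, γ}, total 1648

Evaluate every pair (each demand assigned to the nearer of the two):
  {α, γ}: total = 1648
  {α, β}: total = 1991
  {β, γ}: total = 2471
Best pair: {α, γ} with total 1648.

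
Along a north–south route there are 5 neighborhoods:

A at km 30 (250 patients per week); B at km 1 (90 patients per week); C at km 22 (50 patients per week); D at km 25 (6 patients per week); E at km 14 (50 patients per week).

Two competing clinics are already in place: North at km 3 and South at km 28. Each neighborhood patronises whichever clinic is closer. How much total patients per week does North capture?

The indifferent point is the midpoint (3+28)/2 = 15.5; neighborhoods left of it (closer to North at 3) go to North, those right go to South.
  B at 1 (w=90) → North
  E at 14 (w=50) → North
  C at 22 (w=50) → South
  D at 25 (w=6) → South
  A at 30 (w=250) → South
North captures 140; South captures 306.

140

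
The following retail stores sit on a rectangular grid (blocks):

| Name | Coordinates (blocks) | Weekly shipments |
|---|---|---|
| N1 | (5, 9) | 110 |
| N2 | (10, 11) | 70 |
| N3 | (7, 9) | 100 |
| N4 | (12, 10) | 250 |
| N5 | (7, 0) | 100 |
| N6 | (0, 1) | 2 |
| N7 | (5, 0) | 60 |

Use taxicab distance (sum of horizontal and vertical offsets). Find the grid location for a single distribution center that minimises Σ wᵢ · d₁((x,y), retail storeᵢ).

Manhattan distance separates: Σwᵢ(|x−xᵢ|+|y−yᵢ|) = Σwᵢ|x−xᵢ| + Σwᵢ|y−yᵢ|, so x and y are optimised independently as 1-D weighted medians.
Total weight W = 692; half = 346.
x-coordinate, sorted with cumulative weight:
  x=0 (N6, w=2) cum 2
  x=5 (N1, w=110) cum 112
  x=5 (N7, w=60) cum 172
  x=7 (N3, w=100) cum 272
  x=7 (N5, w=100) cum 372  ← median
  x=10 (N2, w=70) cum 442
  x=12 (N4, w=250) cum 692
⇒ x* = 7
y-coordinate, sorted with cumulative weight:
  y=0 (N5, w=100) cum 100
  y=0 (N7, w=60) cum 160
  y=1 (N6, w=2) cum 162
  y=9 (N1, w=110) cum 272
  y=9 (N3, w=100) cum 372  ← median
  y=10 (N4, w=250) cum 622
  y=11 (N2, w=70) cum 692
⇒ y* = 9

(7, 9)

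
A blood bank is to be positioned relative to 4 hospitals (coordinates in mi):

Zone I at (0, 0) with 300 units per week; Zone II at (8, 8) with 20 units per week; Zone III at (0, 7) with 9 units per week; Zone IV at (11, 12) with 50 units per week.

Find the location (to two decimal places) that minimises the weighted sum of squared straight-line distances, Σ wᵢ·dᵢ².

(1.87, 2.17)

The minimiser of Σwᵢ‖p−pᵢ‖² is the weighted centroid p* = (Σwᵢpᵢ)/(Σwᵢ).
Σwᵢ = 379.
Σwᵢxᵢ = 300·0 + 20·8 + 9·0 + 50·11 = 710.
Σwᵢyᵢ = 300·0 + 20·8 + 9·7 + 50·12 = 823.
x* = 710/379 = 1.87, y* = 823/379 = 2.17.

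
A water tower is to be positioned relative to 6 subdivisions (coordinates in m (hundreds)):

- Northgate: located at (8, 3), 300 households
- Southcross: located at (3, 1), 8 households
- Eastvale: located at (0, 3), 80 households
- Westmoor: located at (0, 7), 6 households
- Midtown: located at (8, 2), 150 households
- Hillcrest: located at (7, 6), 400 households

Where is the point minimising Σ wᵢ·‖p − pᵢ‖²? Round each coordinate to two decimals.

(6.81, 4.12)

The minimiser of Σwᵢ‖p−pᵢ‖² is the weighted centroid p* = (Σwᵢpᵢ)/(Σwᵢ).
Σwᵢ = 944.
Σwᵢxᵢ = 300·8 + 8·3 + 80·0 + 6·0 + 150·8 + 400·7 = 6424.
Σwᵢyᵢ = 300·3 + 8·1 + 80·3 + 6·7 + 150·2 + 400·6 = 3890.
x* = 6424/944 = 6.81, y* = 3890/944 = 4.12.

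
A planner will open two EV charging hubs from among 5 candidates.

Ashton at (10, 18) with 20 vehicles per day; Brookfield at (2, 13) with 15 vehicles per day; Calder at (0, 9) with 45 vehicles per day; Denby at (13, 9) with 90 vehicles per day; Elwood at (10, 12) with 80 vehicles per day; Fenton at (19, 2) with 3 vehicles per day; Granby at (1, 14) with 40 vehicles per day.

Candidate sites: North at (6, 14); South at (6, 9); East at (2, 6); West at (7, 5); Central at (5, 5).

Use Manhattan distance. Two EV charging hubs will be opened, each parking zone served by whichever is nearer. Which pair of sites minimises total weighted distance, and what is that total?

{North, South}, total 1875

Evaluate every pair (each demand assigned to the nearer of the two):
  {North, South}: total = 1875
  {South, East}: total = 2200
  {North, East}: total = 2283
  {South, West}: total = 2285
  {South, Central}: total = 2291
  {North, West}: total = 2355
  {North, Central}: total = 2451
  {East, West}: total = 2755
  {East, Central}: total = 3141
  {West, Central}: total = 3155
Best pair: {North, South} with total 1875.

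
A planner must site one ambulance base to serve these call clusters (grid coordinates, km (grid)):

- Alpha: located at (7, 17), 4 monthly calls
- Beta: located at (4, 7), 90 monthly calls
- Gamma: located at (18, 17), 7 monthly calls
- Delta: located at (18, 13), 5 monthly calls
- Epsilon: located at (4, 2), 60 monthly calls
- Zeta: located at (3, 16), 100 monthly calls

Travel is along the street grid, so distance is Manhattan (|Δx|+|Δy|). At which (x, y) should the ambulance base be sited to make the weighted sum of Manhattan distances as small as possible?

Manhattan distance separates: Σwᵢ(|x−xᵢ|+|y−yᵢ|) = Σwᵢ|x−xᵢ| + Σwᵢ|y−yᵢ|, so x and y are optimised independently as 1-D weighted medians.
Total weight W = 266; half = 133.
x-coordinate, sorted with cumulative weight:
  x=3 (Zeta, w=100) cum 100
  x=4 (Beta, w=90) cum 190  ← median
  x=4 (Epsilon, w=60) cum 250
  x=7 (Alpha, w=4) cum 254
  x=18 (Gamma, w=7) cum 261
  x=18 (Delta, w=5) cum 266
⇒ x* = 4
y-coordinate, sorted with cumulative weight:
  y=2 (Epsilon, w=60) cum 60
  y=7 (Beta, w=90) cum 150  ← median
  y=13 (Delta, w=5) cum 155
  y=16 (Zeta, w=100) cum 255
  y=17 (Alpha, w=4) cum 259
  y=17 (Gamma, w=7) cum 266
⇒ y* = 7

(4, 7)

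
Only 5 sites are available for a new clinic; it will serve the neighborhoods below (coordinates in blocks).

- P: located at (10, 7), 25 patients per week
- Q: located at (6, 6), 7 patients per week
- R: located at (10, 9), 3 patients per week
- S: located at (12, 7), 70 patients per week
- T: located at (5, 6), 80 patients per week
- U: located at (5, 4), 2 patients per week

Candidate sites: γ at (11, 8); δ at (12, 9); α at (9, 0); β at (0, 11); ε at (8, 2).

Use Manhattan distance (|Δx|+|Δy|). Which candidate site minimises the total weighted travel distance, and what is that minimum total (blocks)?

γ, total 905 blocks

Total weighted distance at each candidate:
  γ (11, 8): total = 905
  δ (12, 9): total = 1133
  α (9, 0): total = 1809
  β (0, 11): total = 2407
  ε (8, 2): total = 1444
Minimum is at γ with total 905 blocks.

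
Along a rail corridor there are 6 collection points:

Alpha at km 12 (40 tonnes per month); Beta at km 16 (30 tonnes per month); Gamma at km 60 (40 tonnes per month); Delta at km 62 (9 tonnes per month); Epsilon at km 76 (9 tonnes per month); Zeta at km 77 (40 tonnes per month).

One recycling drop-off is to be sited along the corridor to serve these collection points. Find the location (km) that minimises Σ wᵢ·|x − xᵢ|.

For a sum of weighted absolute distances on a line, the optimum is the weighted median (not the mean). Total weight W = 168; half-weight = 84.
Sort by position and accumulate weight:
  km 12 (Alpha, w=40) → cum 40
  km 16 (Beta, w=30) → cum 70
  km 60 (Gamma, w=40) → cum 110  ≥ 84 → median here
  km 62 (Delta, w=9) → cum 119
  km 76 (Epsilon, w=9) → cum 128
  km 77 (Zeta, w=40) → cum 168
Optimal location: km 60.

x = 60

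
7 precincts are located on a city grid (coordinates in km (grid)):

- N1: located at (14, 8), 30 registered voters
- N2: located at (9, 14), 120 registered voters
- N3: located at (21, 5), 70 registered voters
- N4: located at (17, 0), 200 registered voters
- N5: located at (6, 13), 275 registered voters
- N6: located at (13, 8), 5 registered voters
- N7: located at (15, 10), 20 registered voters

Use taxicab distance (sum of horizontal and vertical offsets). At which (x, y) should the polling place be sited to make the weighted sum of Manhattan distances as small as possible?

(9, 13)

Manhattan distance separates: Σwᵢ(|x−xᵢ|+|y−yᵢ|) = Σwᵢ|x−xᵢ| + Σwᵢ|y−yᵢ|, so x and y are optimised independently as 1-D weighted medians.
Total weight W = 720; half = 360.
x-coordinate, sorted with cumulative weight:
  x=6 (N5, w=275) cum 275
  x=9 (N2, w=120) cum 395  ← median
  x=13 (N6, w=5) cum 400
  x=14 (N1, w=30) cum 430
  x=15 (N7, w=20) cum 450
  x=17 (N4, w=200) cum 650
  x=21 (N3, w=70) cum 720
⇒ x* = 9
y-coordinate, sorted with cumulative weight:
  y=0 (N4, w=200) cum 200
  y=5 (N3, w=70) cum 270
  y=8 (N1, w=30) cum 300
  y=8 (N6, w=5) cum 305
  y=10 (N7, w=20) cum 325
  y=13 (N5, w=275) cum 600  ← median
  y=14 (N2, w=120) cum 720
⇒ y* = 13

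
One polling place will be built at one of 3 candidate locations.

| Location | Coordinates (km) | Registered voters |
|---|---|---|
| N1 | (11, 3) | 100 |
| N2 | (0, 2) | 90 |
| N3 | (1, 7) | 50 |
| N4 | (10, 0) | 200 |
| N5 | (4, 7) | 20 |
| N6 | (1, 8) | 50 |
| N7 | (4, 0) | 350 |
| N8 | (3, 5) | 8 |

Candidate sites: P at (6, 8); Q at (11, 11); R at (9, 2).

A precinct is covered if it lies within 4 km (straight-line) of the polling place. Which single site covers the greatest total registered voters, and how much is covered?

R, covering 300

Coverage radius r = 4 km; a point is covered iff (Δx)²+(Δy)² ≤ 4² = 16.
  P (6, 8): covers {N5} → 20
  Q (11, 11): covers {none} → 0
  R (9, 2): covers {N1, N4} → 300
Maximum coverage at R: 300 registered voters.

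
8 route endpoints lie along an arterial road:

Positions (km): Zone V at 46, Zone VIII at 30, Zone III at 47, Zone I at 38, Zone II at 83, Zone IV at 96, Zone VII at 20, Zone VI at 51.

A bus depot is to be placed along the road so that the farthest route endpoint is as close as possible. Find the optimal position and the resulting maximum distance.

The 1-center on a line is the midpoint of the two extreme points: leftmost at 20, rightmost at 96.
Optimal location = (20 + 96)/2 = 58; maximum distance = (96 − 20)/2 = 38.

location 58, max distance 38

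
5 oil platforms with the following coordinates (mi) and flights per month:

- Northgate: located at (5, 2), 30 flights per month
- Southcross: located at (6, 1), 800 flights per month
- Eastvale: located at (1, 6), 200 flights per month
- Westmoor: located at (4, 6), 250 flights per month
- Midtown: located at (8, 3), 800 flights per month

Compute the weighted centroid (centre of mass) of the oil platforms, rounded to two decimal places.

(6.03, 2.87)

The minimiser of Σwᵢ‖p−pᵢ‖² is the weighted centroid p* = (Σwᵢpᵢ)/(Σwᵢ).
Σwᵢ = 2080.
Σwᵢxᵢ = 30·5 + 800·6 + 200·1 + 250·4 + 800·8 = 12550.
Σwᵢyᵢ = 30·2 + 800·1 + 200·6 + 250·6 + 800·3 = 5960.
x* = 12550/2080 = 6.03, y* = 5960/2080 = 2.87.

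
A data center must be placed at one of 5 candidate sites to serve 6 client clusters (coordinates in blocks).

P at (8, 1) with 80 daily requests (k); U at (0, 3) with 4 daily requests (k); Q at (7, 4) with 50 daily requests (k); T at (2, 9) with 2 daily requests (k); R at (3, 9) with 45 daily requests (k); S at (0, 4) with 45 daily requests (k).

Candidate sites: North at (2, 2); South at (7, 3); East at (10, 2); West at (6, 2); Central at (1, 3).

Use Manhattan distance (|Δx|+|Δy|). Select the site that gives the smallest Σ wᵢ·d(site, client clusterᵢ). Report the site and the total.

South, total 1150 blocks

Total weighted distance at each candidate:
  North (2, 2): total = 1476
  South (7, 3): total = 1150
  East (10, 2): total = 1734
  West (6, 2): total = 1250
  Central (1, 3): total = 1538
Minimum is at South with total 1150 blocks.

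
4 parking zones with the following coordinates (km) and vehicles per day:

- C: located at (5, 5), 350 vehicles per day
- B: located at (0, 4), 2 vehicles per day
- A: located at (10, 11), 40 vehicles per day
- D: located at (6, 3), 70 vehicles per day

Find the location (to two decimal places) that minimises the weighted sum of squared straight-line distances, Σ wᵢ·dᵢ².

(5.56, 5.21)

The minimiser of Σwᵢ‖p−pᵢ‖² is the weighted centroid p* = (Σwᵢpᵢ)/(Σwᵢ).
Σwᵢ = 462.
Σwᵢxᵢ = 350·5 + 2·0 + 40·10 + 70·6 = 2570.
Σwᵢyᵢ = 350·5 + 2·4 + 40·11 + 70·3 = 2408.
x* = 2570/462 = 5.56, y* = 2408/462 = 5.21.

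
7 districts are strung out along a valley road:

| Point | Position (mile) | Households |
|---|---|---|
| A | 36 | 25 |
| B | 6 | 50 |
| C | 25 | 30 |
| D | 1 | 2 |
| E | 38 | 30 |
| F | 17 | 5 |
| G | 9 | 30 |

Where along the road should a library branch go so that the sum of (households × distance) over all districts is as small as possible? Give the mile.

For a sum of weighted absolute distances on a line, the optimum is the weighted median (not the mean). Total weight W = 172; half-weight = 86.
Sort by position and accumulate weight:
  mile 1 (D, w=2) → cum 2
  mile 6 (B, w=50) → cum 52
  mile 9 (G, w=30) → cum 82
  mile 17 (F, w=5) → cum 87  ≥ 86 → median here
  mile 25 (C, w=30) → cum 117
  mile 36 (A, w=25) → cum 142
  mile 38 (E, w=30) → cum 172
Optimal location: mile 17.

x = 17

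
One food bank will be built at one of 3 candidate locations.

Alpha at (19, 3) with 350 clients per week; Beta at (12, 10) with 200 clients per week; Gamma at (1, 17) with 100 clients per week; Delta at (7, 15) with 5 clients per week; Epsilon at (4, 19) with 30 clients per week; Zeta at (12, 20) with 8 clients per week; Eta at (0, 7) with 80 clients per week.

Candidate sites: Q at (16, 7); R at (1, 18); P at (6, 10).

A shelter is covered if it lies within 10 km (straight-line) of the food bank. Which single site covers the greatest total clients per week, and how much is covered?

Coverage radius r = 10 km; a point is covered iff (Δx)²+(Δy)² ≤ 10² = 100.
  Q (16, 7): covers {Alpha, Beta} → 550
  R (1, 18): covers {Gamma, Delta, Epsilon} → 135
  P (6, 10): covers {Beta, Gamma, Delta, Epsilon, Eta} → 415
Maximum coverage at Q: 550 clients per week.

Q, covering 550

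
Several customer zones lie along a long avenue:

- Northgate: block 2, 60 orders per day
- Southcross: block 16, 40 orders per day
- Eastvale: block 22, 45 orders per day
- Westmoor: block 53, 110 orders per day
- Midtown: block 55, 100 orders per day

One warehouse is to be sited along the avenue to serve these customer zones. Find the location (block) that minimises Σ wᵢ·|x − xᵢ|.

For a sum of weighted absolute distances on a line, the optimum is the weighted median (not the mean). Total weight W = 355; half-weight = 177.5.
Sort by position and accumulate weight:
  block 2 (Northgate, w=60) → cum 60
  block 16 (Southcross, w=40) → cum 100
  block 22 (Eastvale, w=45) → cum 145
  block 53 (Westmoor, w=110) → cum 255  ≥ 177.5 → median here
  block 55 (Midtown, w=100) → cum 355
Optimal location: block 53.

x = 53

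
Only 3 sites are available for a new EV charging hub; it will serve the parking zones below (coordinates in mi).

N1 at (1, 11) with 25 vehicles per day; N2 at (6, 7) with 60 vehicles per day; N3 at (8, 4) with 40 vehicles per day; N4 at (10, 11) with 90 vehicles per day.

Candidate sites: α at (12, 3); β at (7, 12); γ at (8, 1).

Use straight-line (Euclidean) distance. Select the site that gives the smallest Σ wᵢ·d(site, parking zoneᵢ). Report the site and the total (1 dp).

Total weighted distance at each candidate:
  α (12, 3): total = 1679.8
  β (7, 12): total = 1065.1
  γ (8, 1): total = 1722.5
Minimum is at β with total 1065.1 mi.

β, total 1065.1 mi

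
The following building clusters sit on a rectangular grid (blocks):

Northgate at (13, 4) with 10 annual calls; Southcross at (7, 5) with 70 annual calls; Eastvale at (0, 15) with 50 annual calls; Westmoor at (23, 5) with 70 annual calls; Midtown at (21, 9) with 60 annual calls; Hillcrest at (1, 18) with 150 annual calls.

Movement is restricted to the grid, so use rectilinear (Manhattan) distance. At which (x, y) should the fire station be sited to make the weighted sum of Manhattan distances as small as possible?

(7, 9)

Manhattan distance separates: Σwᵢ(|x−xᵢ|+|y−yᵢ|) = Σwᵢ|x−xᵢ| + Σwᵢ|y−yᵢ|, so x and y are optimised independently as 1-D weighted medians.
Total weight W = 410; half = 205.
x-coordinate, sorted with cumulative weight:
  x=0 (Eastvale, w=50) cum 50
  x=1 (Hillcrest, w=150) cum 200
  x=7 (Southcross, w=70) cum 270  ← median
  x=13 (Northgate, w=10) cum 280
  x=21 (Midtown, w=60) cum 340
  x=23 (Westmoor, w=70) cum 410
⇒ x* = 7
y-coordinate, sorted with cumulative weight:
  y=4 (Northgate, w=10) cum 10
  y=5 (Southcross, w=70) cum 80
  y=5 (Westmoor, w=70) cum 150
  y=9 (Midtown, w=60) cum 210  ← median
  y=15 (Eastvale, w=50) cum 260
  y=18 (Hillcrest, w=150) cum 410
⇒ y* = 9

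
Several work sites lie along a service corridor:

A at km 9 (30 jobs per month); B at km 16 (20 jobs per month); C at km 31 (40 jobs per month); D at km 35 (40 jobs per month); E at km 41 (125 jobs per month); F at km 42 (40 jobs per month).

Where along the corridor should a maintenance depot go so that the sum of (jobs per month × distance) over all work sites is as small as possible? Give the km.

x = 41

For a sum of weighted absolute distances on a line, the optimum is the weighted median (not the mean). Total weight W = 295; half-weight = 147.5.
Sort by position and accumulate weight:
  km 9 (A, w=30) → cum 30
  km 16 (B, w=20) → cum 50
  km 31 (C, w=40) → cum 90
  km 35 (D, w=40) → cum 130
  km 41 (E, w=125) → cum 255  ≥ 147.5 → median here
  km 42 (F, w=40) → cum 295
Optimal location: km 41.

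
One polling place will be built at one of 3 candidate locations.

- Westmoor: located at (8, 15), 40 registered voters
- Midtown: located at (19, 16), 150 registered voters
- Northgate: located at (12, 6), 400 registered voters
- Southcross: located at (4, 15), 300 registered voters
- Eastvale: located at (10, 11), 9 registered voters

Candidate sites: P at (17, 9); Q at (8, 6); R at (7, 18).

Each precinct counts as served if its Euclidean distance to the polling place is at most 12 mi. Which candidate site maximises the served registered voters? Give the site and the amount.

Coverage radius r = 12 mi; a point is covered iff (Δx)²+(Δy)² ≤ 12² = 144.
  P (17, 9): covers {Westmoor, Midtown, Northgate, Eastvale} → 599
  Q (8, 6): covers {Westmoor, Northgate, Southcross, Eastvale} → 749
  R (7, 18): covers {Westmoor, Southcross, Eastvale} → 349
Maximum coverage at Q: 749 registered voters.

Q, covering 749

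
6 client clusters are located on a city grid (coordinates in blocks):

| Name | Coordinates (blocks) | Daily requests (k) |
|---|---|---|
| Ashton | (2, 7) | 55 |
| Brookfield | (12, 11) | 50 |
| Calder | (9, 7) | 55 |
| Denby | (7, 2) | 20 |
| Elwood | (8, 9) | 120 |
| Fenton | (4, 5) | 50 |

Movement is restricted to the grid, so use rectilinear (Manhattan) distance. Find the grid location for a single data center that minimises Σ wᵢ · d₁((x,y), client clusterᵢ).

Manhattan distance separates: Σwᵢ(|x−xᵢ|+|y−yᵢ|) = Σwᵢ|x−xᵢ| + Σwᵢ|y−yᵢ|, so x and y are optimised independently as 1-D weighted medians.
Total weight W = 350; half = 175.
x-coordinate, sorted with cumulative weight:
  x=2 (Ashton, w=55) cum 55
  x=4 (Fenton, w=50) cum 105
  x=7 (Denby, w=20) cum 125
  x=8 (Elwood, w=120) cum 245  ← median
  x=9 (Calder, w=55) cum 300
  x=12 (Brookfield, w=50) cum 350
⇒ x* = 8
y-coordinate, sorted with cumulative weight:
  y=2 (Denby, w=20) cum 20
  y=5 (Fenton, w=50) cum 70
  y=7 (Ashton, w=55) cum 125
  y=7 (Calder, w=55) cum 180  ← median
  y=9 (Elwood, w=120) cum 300
  y=11 (Brookfield, w=50) cum 350
⇒ y* = 7

(8, 7)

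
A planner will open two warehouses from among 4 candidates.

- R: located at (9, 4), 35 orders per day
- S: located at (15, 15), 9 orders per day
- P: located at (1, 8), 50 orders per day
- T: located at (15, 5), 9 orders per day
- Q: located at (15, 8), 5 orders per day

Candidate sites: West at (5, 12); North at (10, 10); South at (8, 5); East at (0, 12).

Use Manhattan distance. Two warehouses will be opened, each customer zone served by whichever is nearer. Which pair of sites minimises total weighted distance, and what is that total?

Evaluate every pair (each demand assigned to the nearer of the two):
  {South, East}: total = 586
  {West, South}: total = 700
  {North, East}: total = 710
  {North, South}: total = 758
  {West, North}: total = 860
  {West, East}: total = 1010
Best pair: {South, East} with total 586.

{South, East}, total 586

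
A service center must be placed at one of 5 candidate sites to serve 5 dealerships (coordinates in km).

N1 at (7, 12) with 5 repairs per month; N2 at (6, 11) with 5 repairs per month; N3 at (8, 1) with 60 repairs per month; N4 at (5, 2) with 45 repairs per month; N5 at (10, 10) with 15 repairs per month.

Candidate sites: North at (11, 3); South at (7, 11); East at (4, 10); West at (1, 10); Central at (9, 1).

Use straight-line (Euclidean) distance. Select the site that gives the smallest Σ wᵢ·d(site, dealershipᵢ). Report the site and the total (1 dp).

Central, total 489.5 km

Total weighted distance at each candidate:
  North (11, 3): total = 692.5
  South (7, 11): total = 1075.3
  East (4, 10): total = 1072.9
  West (1, 10): total = 1278.7
  Central (9, 1): total = 489.5
Minimum is at Central with total 489.5 km.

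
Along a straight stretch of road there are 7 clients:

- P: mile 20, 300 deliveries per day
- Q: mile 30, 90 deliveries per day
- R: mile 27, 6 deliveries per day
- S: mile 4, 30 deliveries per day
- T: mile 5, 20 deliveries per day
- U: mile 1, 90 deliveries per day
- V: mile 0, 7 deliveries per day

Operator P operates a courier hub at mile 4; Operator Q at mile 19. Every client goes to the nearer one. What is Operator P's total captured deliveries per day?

147

The indifferent point is the midpoint (4+19)/2 = 11.5; clients left of it (closer to Operator P at 4) go to Operator P, those right go to Operator Q.
  V at 0 (w=7) → Operator P
  U at 1 (w=90) → Operator P
  S at 4 (w=30) → Operator P
  T at 5 (w=20) → Operator P
  P at 20 (w=300) → Operator Q
  R at 27 (w=6) → Operator Q
  Q at 30 (w=90) → Operator Q
Operator P captures 147; Operator Q captures 396.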